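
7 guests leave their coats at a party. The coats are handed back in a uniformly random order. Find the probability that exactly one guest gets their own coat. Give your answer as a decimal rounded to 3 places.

Choose which one is fixed: C(7,1) = 7 ways.
The remaining 6 must have no fixed point: D(6) = 265.
P = 7·265/5040 = 53/144 ≈ 0.368.

0.368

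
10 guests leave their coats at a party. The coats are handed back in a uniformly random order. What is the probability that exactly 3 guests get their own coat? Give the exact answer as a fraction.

Choose which 3 of the 10 are fixed: C(10,3) = 120 ways.
The remaining 7 must have no fixed point: D(7) = 1854.
P = 120·1854/3628800 = 103/1680.

103/1680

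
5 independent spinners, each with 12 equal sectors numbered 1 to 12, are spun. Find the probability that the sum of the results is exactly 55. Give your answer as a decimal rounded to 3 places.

There are 12^5 = 248832 equally likely outcomes.
The number of ordered 5-tuples from {1,…,12} summing to 55 is 126.
P(sum = 55) = 126/248832 = 7/13824 ≈ 0.001.

0.001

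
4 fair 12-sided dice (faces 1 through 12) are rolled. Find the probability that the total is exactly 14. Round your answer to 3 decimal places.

There are 12^4 = 20736 equally likely outcomes.
The number of ordered 4-tuples from {1,…,12} summing to 14 is 286.
P(sum = 14) = 286/20736 = 143/10368 ≈ 0.014.

0.014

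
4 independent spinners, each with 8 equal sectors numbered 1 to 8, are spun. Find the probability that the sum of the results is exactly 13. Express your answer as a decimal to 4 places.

0.0498

There are 8^4 = 4096 equally likely outcomes.
The number of ordered 4-tuples from {1,…,8} summing to 13 is 204.
P(sum = 13) = 204/4096 = 51/1024 ≈ 0.0498.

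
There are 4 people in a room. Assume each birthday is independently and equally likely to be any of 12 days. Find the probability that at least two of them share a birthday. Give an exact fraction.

41/96

It's easier to compute the probability that all 4 are distinct.
P(all distinct) = 12/12 · 11/12 · ··· · 9/12 = 55/96.
So the probability of at least one match is 1 − 55/96 = 41/96.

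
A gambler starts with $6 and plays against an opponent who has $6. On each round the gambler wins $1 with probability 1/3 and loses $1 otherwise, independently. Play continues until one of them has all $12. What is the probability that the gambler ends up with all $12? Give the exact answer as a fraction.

1/65

Let r = q/p = (2/3)/(1/3) = 2. The recurrence P(i) = p·P(i+1) + q·P(i−1) with P(0)=0, P(12)=1 gives P(i) = (1 − r^i)/(1 − r^12).
P(6) = (1 − (2)^6) / (1 − (2)^12) = 1/65.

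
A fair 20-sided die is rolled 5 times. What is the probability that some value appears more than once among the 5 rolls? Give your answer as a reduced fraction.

2093/5000

P(all 5 different) = 20/20 · 19/20 · ··· · 16/20 = 2907/5000.
P(at least two equal) = 1 − 2907/5000 = 2093/5000.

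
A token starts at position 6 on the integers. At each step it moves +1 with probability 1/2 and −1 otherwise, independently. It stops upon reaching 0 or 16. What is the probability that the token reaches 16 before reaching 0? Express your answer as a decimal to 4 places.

0.3750

With a fair step, P(i) = ½P(i−1) + ½P(i+1) with P(0)=0, P(16)=1 has the linear solution P(i) = i/16.
P(6) = 6/16 = 3/8 ≈ 0.3750.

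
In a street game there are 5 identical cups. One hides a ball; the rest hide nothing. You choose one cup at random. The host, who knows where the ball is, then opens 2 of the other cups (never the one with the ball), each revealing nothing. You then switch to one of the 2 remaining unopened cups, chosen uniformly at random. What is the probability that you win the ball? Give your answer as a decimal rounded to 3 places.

0.400

Your original cup holds the ball with probability 1/5, so the other 4 collectively hold it with probability 4/5.
The host can always find 2 empty cups to open, so the reveals don't change that 4/5; it is now spread over the 2 remaining unopened cups.
P(win by switching) = (4/5) · (1/2) = 2/5 ≈ 0.400.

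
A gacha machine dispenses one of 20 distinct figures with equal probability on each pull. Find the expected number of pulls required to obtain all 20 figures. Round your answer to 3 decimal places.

After i distinct types are collected, each trial gives a new one with probability (20−i)/20, so the expected wait for the next new type is 20/(20−i).
E = 20/20 + 20/19 + 20/18 + 20/17 + 20/16 + 20/15 + 20/14 + 20/13 + 20/12 + 20/11 + 20/10 + 20/9 + 20/8 + 20/7 + 20/6 + 20/5 + 20/4 + 20/3 + 20/2 + 20/1 = 279175675/3879876 ≈ 71.955.

71.955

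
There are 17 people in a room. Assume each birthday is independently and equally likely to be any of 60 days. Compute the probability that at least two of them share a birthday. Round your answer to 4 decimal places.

0.9186

It's easier to compute the probability that all 17 are distinct.
P(all distinct) = 60/60 · 59/60 · ··· · 44/60 ≈ 0.0814.
So the probability of at least one match is 1 − 0.0814 = 0.9186.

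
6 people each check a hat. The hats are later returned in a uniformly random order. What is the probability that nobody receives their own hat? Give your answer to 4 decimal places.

0.3681

This is the derangement probability: permutations of 6 with no fixed point.
D(6) = 6! · (1 − 1/1! + 1/2! − ··· + (−1)^6/6!) = 265.
P = 265/720 = 53/144 ≈ 0.3681.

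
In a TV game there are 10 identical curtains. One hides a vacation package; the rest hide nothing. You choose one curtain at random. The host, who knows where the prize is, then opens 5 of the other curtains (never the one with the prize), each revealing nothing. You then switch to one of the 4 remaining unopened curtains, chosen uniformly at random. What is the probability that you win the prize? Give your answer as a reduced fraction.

9/40

Your original curtain holds the prize with probability 1/10, so the other 9 collectively hold it with probability 9/10.
The host can always find 5 empty curtains to open, so the reveals don't change that 9/10; it is now spread over the 4 remaining unopened curtains.
P(win by switching) = (9/10) · (1/4) = 9/40.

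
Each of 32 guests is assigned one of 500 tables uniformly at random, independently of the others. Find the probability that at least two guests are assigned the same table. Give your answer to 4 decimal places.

0.6371

It's easier to compute the probability that all 32 are distinct.
P(all distinct) = 500/500 · 499/500 · ··· · 469/500 ≈ 0.3629.
So the probability of at least one match is 1 − 0.3629 = 0.6371.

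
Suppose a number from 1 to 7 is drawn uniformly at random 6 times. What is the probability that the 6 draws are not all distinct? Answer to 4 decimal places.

0.9572

P(all 6 different) = 7/7 · 6/7 · ··· · 2/7 ≈ 0.0428.
P(at least two equal) = 1 − 0.0428 = 0.9572.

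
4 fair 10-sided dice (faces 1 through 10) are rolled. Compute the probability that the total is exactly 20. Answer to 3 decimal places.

There are 10^4 = 10000 equally likely outcomes.
The number of ordered 4-tuples from {1,…,10} summing to 20 is 633.
P(sum = 20) = 633/10000 ≈ 0.063.

0.063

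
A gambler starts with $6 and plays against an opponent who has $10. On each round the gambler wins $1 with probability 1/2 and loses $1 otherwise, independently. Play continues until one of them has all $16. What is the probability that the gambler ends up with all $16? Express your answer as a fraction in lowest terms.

3/8

With a fair step, P(i) = ½P(i−1) + ½P(i+1) with P(0)=0, P(16)=1 has the linear solution P(i) = i/16.
P(6) = 6/16 = 3/8.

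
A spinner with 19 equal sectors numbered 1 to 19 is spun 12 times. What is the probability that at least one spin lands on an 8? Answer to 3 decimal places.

P(no spin lands on an 8) = (18/19)^12 ≈ 0.523.
P(at least one) = 1 − 0.523 = 0.477.

0.477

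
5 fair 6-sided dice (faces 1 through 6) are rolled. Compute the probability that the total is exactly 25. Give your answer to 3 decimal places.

There are 6^5 = 7776 equally likely outcomes.
The number of ordered 5-tuples from {1,…,6} summing to 25 is 126.
P(sum = 25) = 126/7776 = 7/432 ≈ 0.016.

0.016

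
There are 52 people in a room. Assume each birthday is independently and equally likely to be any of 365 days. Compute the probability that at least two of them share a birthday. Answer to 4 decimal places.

0.9780

It's easier to compute the probability that all 52 are distinct.
P(all distinct) = 365/365 · 364/365 · ··· · 314/365 ≈ 0.0220.
So the probability of at least one match is 1 − 0.0220 = 0.9780.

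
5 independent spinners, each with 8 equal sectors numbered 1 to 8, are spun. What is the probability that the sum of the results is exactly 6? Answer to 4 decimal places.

0.0002

There are 8^5 = 32768 equally likely outcomes.
The number of ordered 5-tuples from {1,…,8} summing to 6 is 5.
P(sum = 6) = 5/32768 ≈ 0.0002.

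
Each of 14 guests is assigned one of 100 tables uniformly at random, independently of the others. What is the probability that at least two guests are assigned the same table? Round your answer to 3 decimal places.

0.615

It's easier to compute the probability that all 14 are distinct.
P(all distinct) = 100/100 · 99/100 · ··· · 87/100 ≈ 0.385.
So the probability of at least one match is 1 − 0.385 = 0.615.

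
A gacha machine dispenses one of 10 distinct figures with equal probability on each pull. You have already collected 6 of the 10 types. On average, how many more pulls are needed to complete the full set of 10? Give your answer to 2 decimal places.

20.83

Starting from 6 distinct types, each trial gives a new one with probability (10−i)/10 when i types are held, so the wait for the next new type is 10/(10−i).
E = 10/4 + 10/3 + 10/2 + 10/1 = 125/6 ≈ 20.83.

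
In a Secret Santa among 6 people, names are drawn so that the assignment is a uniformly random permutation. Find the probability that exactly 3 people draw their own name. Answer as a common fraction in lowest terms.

Choose which 3 of the 6 are fixed: C(6,3) = 20 ways.
The remaining 3 must have no fixed point: D(3) = 2.
P = 20·2/720 = 1/18.

1/18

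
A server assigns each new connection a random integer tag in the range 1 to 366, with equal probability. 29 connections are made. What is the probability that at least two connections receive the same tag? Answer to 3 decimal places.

It's easier to compute the probability that all 29 are distinct.
P(all distinct) = 366/366 · 365/366 · ··· · 338/366 ≈ 0.320.
So the probability of at least one match is 1 − 0.320 = 0.680.

0.680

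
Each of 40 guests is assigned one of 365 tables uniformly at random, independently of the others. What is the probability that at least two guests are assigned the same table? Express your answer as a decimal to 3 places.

It's easier to compute the probability that all 40 are distinct.
P(all distinct) = 365/365 · 364/365 · ··· · 326/365 ≈ 0.109.
So the probability of at least one match is 1 − 0.109 = 0.891.

0.891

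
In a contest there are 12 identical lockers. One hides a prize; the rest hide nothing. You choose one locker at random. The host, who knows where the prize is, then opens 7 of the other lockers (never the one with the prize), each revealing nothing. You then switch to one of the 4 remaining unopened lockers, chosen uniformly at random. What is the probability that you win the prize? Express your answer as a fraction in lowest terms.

11/48

Your original locker holds the prize with probability 1/12, so the other 11 collectively hold it with probability 11/12.
The host can always find 7 empty lockers to open, so the reveals don't change that 11/12; it is now spread over the 4 remaining unopened lockers.
P(win by switching) = (11/12) · (1/4) = 11/48.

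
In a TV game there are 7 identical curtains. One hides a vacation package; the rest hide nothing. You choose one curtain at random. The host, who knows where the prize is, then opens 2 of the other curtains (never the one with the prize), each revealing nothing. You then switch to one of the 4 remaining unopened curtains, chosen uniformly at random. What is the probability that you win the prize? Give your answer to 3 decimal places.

Your original curtain holds the prize with probability 1/7, so the other 6 collectively hold it with probability 6/7.
The host can always find 2 empty curtains to open, so the reveals don't change that 6/7; it is now spread over the 4 remaining unopened curtains.
P(win by switching) = (6/7) · (1/4) = 3/14 ≈ 0.214.

0.214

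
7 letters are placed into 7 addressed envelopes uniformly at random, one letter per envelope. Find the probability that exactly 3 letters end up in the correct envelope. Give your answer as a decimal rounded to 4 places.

Choose which 3 of the 7 are fixed: C(7,3) = 35 ways.
The remaining 4 must have no fixed point: D(4) = 9.
P = 35·9/5040 = 1/16 ≈ 0.0625.

0.0625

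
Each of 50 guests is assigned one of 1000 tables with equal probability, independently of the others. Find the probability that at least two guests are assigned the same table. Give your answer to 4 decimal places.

It's easier to compute the probability that all 50 are distinct.
P(all distinct) = 1000/1000 · 999/1000 · ··· · 951/1000 ≈ 0.2877.
So the probability of at least one match is 1 − 0.2877 = 0.7123.

0.7123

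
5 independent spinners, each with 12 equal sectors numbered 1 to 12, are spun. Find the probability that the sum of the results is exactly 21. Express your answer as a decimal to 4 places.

There are 12^5 = 248832 equally likely outcomes.
The number of ordered 5-tuples from {1,…,12} summing to 21 is 4495.
P(sum = 21) = 4495/248832 ≈ 0.0181.

0.0181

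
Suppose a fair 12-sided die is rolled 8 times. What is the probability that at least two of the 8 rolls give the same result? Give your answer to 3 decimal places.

P(all 8 different) = 12/12 · 11/12 · ··· · 5/12 ≈ 0.046.
P(at least two equal) = 1 − 0.046 = 0.954.

0.954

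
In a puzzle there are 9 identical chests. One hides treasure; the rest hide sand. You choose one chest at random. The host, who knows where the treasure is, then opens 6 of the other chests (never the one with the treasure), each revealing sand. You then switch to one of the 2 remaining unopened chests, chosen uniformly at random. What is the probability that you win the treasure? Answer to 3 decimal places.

Your original chest holds the treasure with probability 1/9, so the other 8 collectively hold it with probability 8/9.
The host can always find 6 empty chests to open, so the reveals don't change that 8/9; it is now spread over the 2 remaining unopened chests.
P(win by switching) = (8/9) · (1/2) = 4/9 ≈ 0.444.

0.444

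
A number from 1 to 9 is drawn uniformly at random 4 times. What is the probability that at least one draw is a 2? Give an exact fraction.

2465/6561

P(no draw is a 2) = (8/9)^4 = 4096/6561.
P(at least one) = 1 − 4096/6561 = 2465/6561.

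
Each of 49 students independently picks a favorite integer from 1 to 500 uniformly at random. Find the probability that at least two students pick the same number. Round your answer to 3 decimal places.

It's easier to compute the probability that all 49 are distinct.
P(all distinct) = 500/500 · 499/500 · ··· · 452/500 ≈ 0.088.
So the probability of at least one match is 1 − 0.088 = 0.912.

0.912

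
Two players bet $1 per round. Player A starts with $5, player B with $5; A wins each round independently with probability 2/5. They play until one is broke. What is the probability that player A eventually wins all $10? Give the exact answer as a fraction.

32/275

Let r = q/p = (3/5)/(2/5) = 3/2. The recurrence P(i) = p·P(i+1) + q·P(i−1) with P(0)=0, P(10)=1 gives P(i) = (1 − r^i)/(1 − r^10).
P(5) = (1 − (3/2)^5) / (1 − (3/2)^10) = 32/275.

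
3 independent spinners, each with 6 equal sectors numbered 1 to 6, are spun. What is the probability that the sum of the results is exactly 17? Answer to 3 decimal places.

0.014

There are 6^3 = 216 equally likely outcomes.
The number of ordered 3-tuples from {1,…,6} summing to 17 is 3.
P(sum = 17) = 3/216 = 1/72 ≈ 0.014.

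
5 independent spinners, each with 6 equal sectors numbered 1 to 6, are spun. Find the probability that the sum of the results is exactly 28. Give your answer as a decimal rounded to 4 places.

There are 6^5 = 7776 equally likely outcomes.
The number of ordered 5-tuples from {1,…,6} summing to 28 is 15.
P(sum = 28) = 15/7776 = 5/2592 ≈ 0.0019.

0.0019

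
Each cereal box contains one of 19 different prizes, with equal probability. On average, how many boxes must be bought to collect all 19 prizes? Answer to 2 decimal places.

After i distinct types are collected, each trial gives a new one with probability (19−i)/19, so the expected wait for the next new type is 19/(19−i).
E = 19/19 + 19/18 + 19/17 + 19/16 + 19/15 + 19/14 + 19/13 + 19/12 + 19/11 + 19/10 + 19/9 + 19/8 + 19/7 + 19/6 + 19/5 + 19/4 + 19/3 + 19/2 + 19/1 = 275295799/4084080 ≈ 67.41.

67.41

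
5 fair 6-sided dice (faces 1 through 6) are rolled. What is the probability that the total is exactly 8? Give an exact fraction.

There are 6^5 = 7776 equally likely outcomes.
The number of ordered 5-tuples from {1,…,6} summing to 8 is 35.
P(sum = 8) = 35/7776.

35/7776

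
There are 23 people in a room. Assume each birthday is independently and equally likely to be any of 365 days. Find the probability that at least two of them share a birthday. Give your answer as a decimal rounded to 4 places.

0.5073

It's easier to compute the probability that all 23 are distinct.
P(all distinct) = 365/365 · 364/365 · ··· · 343/365 ≈ 0.4927.
So the probability of at least one match is 1 − 0.4927 = 0.5073.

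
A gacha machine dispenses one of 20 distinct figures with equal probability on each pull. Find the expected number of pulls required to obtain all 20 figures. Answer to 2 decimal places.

After i distinct types are collected, each trial gives a new one with probability (20−i)/20, so the expected wait for the next new type is 20/(20−i).
E = 20/20 + 20/19 + 20/18 + 20/17 + 20/16 + 20/15 + 20/14 + 20/13 + 20/12 + 20/11 + 20/10 + 20/9 + 20/8 + 20/7 + 20/6 + 20/5 + 20/4 + 20/3 + 20/2 + 20/1 = 279175675/3879876 ≈ 71.95.

71.95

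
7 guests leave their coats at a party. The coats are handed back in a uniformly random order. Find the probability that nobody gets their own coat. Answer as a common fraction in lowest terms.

This is the derangement probability: permutations of 7 with no fixed point.
D(7) = 7! · (1 − 1/1! + 1/2! − ··· + (−1)^7/7!) = 1854.
P = 1854/5040 = 103/280.

103/280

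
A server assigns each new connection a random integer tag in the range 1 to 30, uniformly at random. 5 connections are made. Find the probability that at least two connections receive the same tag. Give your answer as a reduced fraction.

1111/3750

It's easier to compute the probability that all 5 are distinct.
P(all distinct) = 30/30 · 29/30 · ··· · 26/30 = 2639/3750.
So the probability of at least one match is 1 − 2639/3750 = 1111/3750.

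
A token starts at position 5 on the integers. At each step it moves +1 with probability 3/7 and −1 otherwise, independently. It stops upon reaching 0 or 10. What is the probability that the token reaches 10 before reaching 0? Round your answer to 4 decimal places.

Let r = q/p = (4/7)/(3/7) = 4/3. The recurrence P(i) = p·P(i+1) + q·P(i−1) with P(0)=0, P(10)=1 gives P(i) = (1 − r^i)/(1 − r^10).
P(5) = (1 − (4/3)^5) / (1 − (4/3)^10) = 243/1267 ≈ 0.1918.

0.1918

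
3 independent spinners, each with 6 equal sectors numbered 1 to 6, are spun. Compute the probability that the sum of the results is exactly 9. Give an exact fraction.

25/216

There are 6^3 = 216 equally likely outcomes.
The number of ordered 3-tuples from {1,…,6} summing to 9 is 25.
P(sum = 9) = 25/216.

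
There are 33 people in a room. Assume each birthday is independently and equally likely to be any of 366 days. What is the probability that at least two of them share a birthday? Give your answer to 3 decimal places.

It's easier to compute the probability that all 33 are distinct.
P(all distinct) = 366/366 · 365/366 · ··· · 334/366 ≈ 0.226.
So the probability of at least one match is 1 − 0.226 = 0.774.

0.774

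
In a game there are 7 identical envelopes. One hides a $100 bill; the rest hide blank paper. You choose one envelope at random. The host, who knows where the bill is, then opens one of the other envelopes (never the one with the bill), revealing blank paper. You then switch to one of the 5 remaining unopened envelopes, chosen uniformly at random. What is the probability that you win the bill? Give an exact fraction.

6/35

Your original envelope holds the bill with probability 1/7, so the other 6 collectively hold it with probability 6/7.
The host can always find an empty envelope to open, so this doesn't change that 6/7; it is now spread over the 5 remaining unopened envelopes.
P(win by switching) = (6/7) · (1/5) = 6/35.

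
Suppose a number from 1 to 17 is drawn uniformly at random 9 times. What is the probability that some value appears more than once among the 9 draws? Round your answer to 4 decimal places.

P(all 9 different) = 17/17 · 16/17 · ··· · 9/17 ≈ 0.0744.
P(at least two equal) = 1 − 0.0744 = 0.9256.

0.9256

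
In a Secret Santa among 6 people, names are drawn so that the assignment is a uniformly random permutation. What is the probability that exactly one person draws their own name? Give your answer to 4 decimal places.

0.3667

Choose which one is fixed: C(6,1) = 6 ways.
The remaining 5 must have no fixed point: D(5) = 44.
P = 6·44/720 = 11/30 ≈ 0.3667.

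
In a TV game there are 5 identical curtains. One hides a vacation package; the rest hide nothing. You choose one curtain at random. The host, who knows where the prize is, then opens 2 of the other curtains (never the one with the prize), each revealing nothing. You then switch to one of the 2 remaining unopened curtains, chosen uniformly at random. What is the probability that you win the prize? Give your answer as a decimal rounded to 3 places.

0.400

Your original curtain holds the prize with probability 1/5, so the other 4 collectively hold it with probability 4/5.
The host can always find 2 empty curtains to open, so the reveals don't change that 4/5; it is now spread over the 2 remaining unopened curtains.
P(win by switching) = (4/5) · (1/2) = 2/5 ≈ 0.400.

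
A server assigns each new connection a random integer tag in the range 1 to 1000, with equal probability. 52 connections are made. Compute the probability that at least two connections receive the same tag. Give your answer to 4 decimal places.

It's easier to compute the probability that all 52 are distinct.
P(all distinct) = 1000/1000 · 999/1000 · ··· · 949/1000 ≈ 0.2594.
So the probability of at least one match is 1 − 0.2594 = 0.7406.

0.7406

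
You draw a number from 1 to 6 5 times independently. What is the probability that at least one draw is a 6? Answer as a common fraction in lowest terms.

4651/7776

P(no draw is a 6) = (5/6)^5 = 3125/7776.
P(at least one) = 1 − 3125/7776 = 4651/7776.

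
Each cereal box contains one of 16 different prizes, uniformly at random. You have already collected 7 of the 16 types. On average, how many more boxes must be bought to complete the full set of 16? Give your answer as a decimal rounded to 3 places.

45.263

Starting from 7 distinct types, each trial gives a new one with probability (16−i)/16 when i types are held, so the wait for the next new type is 16/(16−i).
E = 16/9 + 16/8 + 16/7 + 16/6 + 16/5 + 16/4 + 16/3 + 16/2 + 16/1 = 14258/315 ≈ 45.263.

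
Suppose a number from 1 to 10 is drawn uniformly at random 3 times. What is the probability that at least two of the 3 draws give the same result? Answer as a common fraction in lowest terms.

P(all 3 different) = 10/10 · 9/10 · ··· · 8/10 = 18/25.
P(at least two equal) = 1 − 18/25 = 7/25.

7/25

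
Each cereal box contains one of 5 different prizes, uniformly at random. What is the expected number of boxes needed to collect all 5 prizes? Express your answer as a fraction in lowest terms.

137/12

After i distinct types are collected, each trial gives a new one with probability (5−i)/5, so the expected wait for the next new type is 5/(5−i).
E = 5/5 + 5/4 + 5/3 + 5/2 + 5/1 = 137/12.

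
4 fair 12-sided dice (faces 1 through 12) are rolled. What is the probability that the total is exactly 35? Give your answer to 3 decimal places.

There are 12^4 = 20736 equally likely outcomes.
The number of ordered 4-tuples from {1,…,12} summing to 35 is 544.
P(sum = 35) = 544/20736 = 17/648 ≈ 0.026.

0.026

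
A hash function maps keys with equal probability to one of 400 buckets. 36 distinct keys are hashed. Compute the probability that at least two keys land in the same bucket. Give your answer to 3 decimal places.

0.803

It's easier to compute the probability that all 36 are distinct.
P(all distinct) = 400/400 · 399/400 · ··· · 365/400 ≈ 0.197.
So the probability of at least one match is 1 − 0.197 = 0.803.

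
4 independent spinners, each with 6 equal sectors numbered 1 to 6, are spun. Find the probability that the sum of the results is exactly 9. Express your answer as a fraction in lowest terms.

There are 6^4 = 1296 equally likely outcomes.
The number of ordered 4-tuples from {1,…,6} summing to 9 is 56.
P(sum = 9) = 56/1296 = 7/162.

7/162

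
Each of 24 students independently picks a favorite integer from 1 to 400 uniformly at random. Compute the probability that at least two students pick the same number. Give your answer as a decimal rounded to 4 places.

It's easier to compute the probability that all 24 are distinct.
P(all distinct) = 400/400 · 399/400 · ··· · 377/400 ≈ 0.4946.
So the probability of at least one match is 1 − 0.4946 = 0.5054.

0.5054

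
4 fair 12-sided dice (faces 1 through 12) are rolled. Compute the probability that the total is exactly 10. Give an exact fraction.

There are 12^4 = 20736 equally likely outcomes.
The number of ordered 4-tuples from {1,…,12} summing to 10 is 84.
P(sum = 10) = 84/20736 = 7/1728.

7/1728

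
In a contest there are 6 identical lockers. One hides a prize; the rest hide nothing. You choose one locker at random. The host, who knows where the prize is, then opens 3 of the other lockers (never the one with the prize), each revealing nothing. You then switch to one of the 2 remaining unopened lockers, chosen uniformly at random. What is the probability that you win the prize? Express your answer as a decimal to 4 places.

0.4167

Your original locker holds the prize with probability 1/6, so the other 5 collectively hold it with probability 5/6.
The host can always find 3 empty lockers to open, so the reveals don't change that 5/6; it is now spread over the 2 remaining unopened lockers.
P(win by switching) = (5/6) · (1/2) = 5/12 ≈ 0.4167.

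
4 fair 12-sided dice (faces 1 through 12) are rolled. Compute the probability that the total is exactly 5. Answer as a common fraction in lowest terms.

1/5184

There are 12^4 = 20736 equally likely outcomes.
The number of ordered 4-tuples from {1,…,12} summing to 5 is 4.
P(sum = 5) = 4/20736 = 1/5184.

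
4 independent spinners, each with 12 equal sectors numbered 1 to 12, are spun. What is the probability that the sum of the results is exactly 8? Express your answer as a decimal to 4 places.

0.0017

There are 12^4 = 20736 equally likely outcomes.
The number of ordered 4-tuples from {1,…,12} summing to 8 is 35.
P(sum = 8) = 35/20736 ≈ 0.0017.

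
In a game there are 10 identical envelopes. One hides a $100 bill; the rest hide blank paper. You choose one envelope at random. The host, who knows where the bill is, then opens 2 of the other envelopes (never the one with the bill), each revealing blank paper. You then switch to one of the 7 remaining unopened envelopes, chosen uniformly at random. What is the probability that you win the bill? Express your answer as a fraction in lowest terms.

Your original envelope holds the bill with probability 1/10, so the other 9 collectively hold it with probability 9/10.
The host can always find 2 empty envelopes to open, so the reveals don't change that 9/10; it is now spread over the 7 remaining unopened envelopes.
P(win by switching) = (9/10) · (1/7) = 9/70.

9/70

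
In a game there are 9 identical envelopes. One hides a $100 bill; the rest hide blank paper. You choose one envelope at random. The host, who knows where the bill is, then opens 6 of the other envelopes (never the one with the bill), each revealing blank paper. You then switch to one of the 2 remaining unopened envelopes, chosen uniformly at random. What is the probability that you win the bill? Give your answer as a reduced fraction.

Your original envelope holds the bill with probability 1/9, so the other 8 collectively hold it with probability 8/9.
The host can always find 6 empty envelopes to open, so the reveals don't change that 8/9; it is now spread over the 2 remaining unopened envelopes.
P(win by switching) = (8/9) · (1/2) = 4/9.

4/9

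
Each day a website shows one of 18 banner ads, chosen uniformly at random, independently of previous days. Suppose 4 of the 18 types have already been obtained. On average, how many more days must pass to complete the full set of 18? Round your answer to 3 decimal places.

Starting from 4 distinct types, each trial gives a new one with probability (18−i)/18 when i types are held, so the wait for the next new type is 18/(18−i).
E = 18/14 + 18/13 + 18/12 + 18/11 + 18/10 + 18/9 + 18/8 + 18/7 + 18/6 + 18/5 + 18/4 + 18/3 + 18/2 + 18/1 = 1171733/20020 ≈ 58.528.

58.528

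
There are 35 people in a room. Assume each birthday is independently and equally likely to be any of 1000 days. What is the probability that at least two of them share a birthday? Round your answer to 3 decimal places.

0.452

It's easier to compute the probability that all 35 are distinct.
P(all distinct) = 1000/1000 · 999/1000 · ··· · 966/1000 ≈ 0.548.
So the probability of at least one match is 1 − 0.548 = 0.452.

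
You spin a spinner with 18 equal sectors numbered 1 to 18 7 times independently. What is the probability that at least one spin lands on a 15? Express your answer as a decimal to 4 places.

0.3298

P(no spin lands on a 15) = (17/18)^7 ≈ 0.6702.
P(at least one) = 1 − 0.6702 = 0.3298.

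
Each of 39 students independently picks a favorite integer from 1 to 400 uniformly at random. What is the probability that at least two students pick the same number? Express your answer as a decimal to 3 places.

It's easier to compute the probability that all 39 are distinct.
P(all distinct) = 400/400 · 399/400 · ··· · 362/400 ≈ 0.147.
So the probability of at least one match is 1 − 0.147 = 0.853.

0.853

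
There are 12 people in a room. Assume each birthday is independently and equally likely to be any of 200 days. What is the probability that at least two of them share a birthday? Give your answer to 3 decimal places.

It's easier to compute the probability that all 12 are distinct.
P(all distinct) = 200/200 · 199/200 · ··· · 189/200 ≈ 0.714.
So the probability of at least one match is 1 − 0.714 = 0.286.

0.286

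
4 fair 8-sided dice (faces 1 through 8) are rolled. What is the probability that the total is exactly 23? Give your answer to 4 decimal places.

0.0498

There are 8^4 = 4096 equally likely outcomes.
The number of ordered 4-tuples from {1,…,8} summing to 23 is 204.
P(sum = 23) = 204/4096 = 51/1024 ≈ 0.0498.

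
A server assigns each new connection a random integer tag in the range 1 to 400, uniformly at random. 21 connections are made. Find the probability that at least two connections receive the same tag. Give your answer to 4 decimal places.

0.4139

It's easier to compute the probability that all 21 are distinct.
P(all distinct) = 400/400 · 399/400 · ··· · 380/400 ≈ 0.5861.
So the probability of at least one match is 1 − 0.5861 = 0.4139.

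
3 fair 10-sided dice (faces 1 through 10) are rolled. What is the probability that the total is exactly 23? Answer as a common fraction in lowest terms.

9/250

There are 10^3 = 1000 equally likely outcomes.
The number of ordered 3-tuples from {1,…,10} summing to 23 is 36.
P(sum = 23) = 36/1000 = 9/250.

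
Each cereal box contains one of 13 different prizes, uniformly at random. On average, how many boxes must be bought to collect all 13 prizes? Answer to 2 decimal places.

After i distinct types are collected, each trial gives a new one with probability (13−i)/13, so the expected wait for the next new type is 13/(13−i).
E = 13/13 + 13/12 + 13/11 + 13/10 + 13/9 + 13/8 + 13/7 + 13/6 + 13/5 + 13/4 + 13/3 + 13/2 + 13/1 = 1145993/27720 ≈ 41.34.

41.34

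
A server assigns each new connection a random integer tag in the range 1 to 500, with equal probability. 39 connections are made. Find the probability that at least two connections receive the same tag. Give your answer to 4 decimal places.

It's easier to compute the probability that all 39 are distinct.
P(all distinct) = 500/500 · 499/500 · ··· · 462/500 ≈ 0.2184.
So the probability of at least one match is 1 − 0.2184 = 0.7816.

0.7816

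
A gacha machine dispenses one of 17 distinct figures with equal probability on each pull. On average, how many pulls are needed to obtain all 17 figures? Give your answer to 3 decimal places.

58.472

After i distinct types are collected, each trial gives a new one with probability (17−i)/17, so the expected wait for the next new type is 17/(17−i).
E = 17/17 + 17/16 + 17/15 + 17/14 + 17/13 + 17/12 + 17/11 + 17/10 + 17/9 + 17/8 + 17/7 + 17/6 + 17/5 + 17/4 + 17/3 + 17/2 + 17/1 = 42142223/720720 ≈ 58.472.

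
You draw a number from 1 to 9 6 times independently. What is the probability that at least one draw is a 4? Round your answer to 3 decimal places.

0.507

P(no draw is a 4) = (8/9)^6 ≈ 0.493.
P(at least one) = 1 − 0.493 = 0.507.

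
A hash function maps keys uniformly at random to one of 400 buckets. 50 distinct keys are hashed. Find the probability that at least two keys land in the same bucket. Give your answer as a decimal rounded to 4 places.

0.9591

It's easier to compute the probability that all 50 are distinct.
P(all distinct) = 400/400 · 399/400 · ··· · 351/400 ≈ 0.0409.
So the probability of at least one match is 1 − 0.0409 = 0.9591.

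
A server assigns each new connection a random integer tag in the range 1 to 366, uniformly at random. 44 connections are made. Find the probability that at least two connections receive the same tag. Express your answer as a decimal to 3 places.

It's easier to compute the probability that all 44 are distinct.
P(all distinct) = 366/366 · 365/366 · ··· · 323/366 ≈ 0.068.
So the probability of at least one match is 1 − 0.068 = 0.932.

0.932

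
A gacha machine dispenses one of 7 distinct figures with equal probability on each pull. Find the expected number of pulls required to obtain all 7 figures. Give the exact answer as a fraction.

After i distinct types are collected, each trial gives a new one with probability (7−i)/7, so the expected wait for the next new type is 7/(7−i).
E = 7/7 + 7/6 + 7/5 + 7/4 + 7/3 + 7/2 + 7/1 = 363/20.

363/20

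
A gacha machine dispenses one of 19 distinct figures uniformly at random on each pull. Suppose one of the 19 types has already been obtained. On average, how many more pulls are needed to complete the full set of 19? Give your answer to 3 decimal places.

66.407

Starting from 1 distinct type, each trial gives a new one with probability (19−i)/19 when i types are held, so the wait for the next new type is 19/(19−i).
E = 19/18 + 19/17 + 19/16 + 19/15 + 19/14 + 19/13 + 19/12 + 19/11 + 19/10 + 19/9 + 19/8 + 19/7 + 19/6 + 19/5 + 19/4 + 19/3 + 19/2 + 19/1 = 271211719/4084080 ≈ 66.407.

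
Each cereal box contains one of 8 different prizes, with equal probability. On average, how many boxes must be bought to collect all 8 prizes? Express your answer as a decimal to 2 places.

After i distinct types are collected, each trial gives a new one with probability (8−i)/8, so the expected wait for the next new type is 8/(8−i).
E = 8/8 + 8/7 + 8/6 + 8/5 + 8/4 + 8/3 + 8/2 + 8/1 = 761/35 ≈ 21.74.

21.74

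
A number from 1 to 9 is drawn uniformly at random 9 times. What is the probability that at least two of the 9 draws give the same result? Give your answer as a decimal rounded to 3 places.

0.999

P(all 9 different) = 9/9 · 8/9 · ··· · 1/9 ≈ 0.001.
P(at least two equal) = 1 − 0.001 = 0.999.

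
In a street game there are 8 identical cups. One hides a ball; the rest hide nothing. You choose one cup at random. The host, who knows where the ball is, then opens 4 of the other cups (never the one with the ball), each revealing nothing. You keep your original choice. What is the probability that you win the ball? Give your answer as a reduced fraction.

The host can always open 4 empty cups regardless of your choice, so the reveals give no information about your original cup.
P(win by staying) = 1/8.

1/8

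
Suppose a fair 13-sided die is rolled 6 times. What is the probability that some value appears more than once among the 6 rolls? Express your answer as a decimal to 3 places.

P(all 6 different) = 13/13 · 12/13 · ··· · 8/13 ≈ 0.256.
P(at least two equal) = 1 − 0.256 = 0.744.

0.744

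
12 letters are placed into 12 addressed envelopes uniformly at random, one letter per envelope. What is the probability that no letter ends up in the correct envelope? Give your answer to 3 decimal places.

0.368

This is the derangement probability: permutations of 12 with no fixed point.
D(12) = 12! · (1 − 1/1! + 1/2! − ··· + (−1)^12/12!) = 176214841.
P = 176214841/479001600 = 16019531/43545600 ≈ 0.368.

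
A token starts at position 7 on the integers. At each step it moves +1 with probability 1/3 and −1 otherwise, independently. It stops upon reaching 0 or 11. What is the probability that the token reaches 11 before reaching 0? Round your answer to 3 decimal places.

Let r = q/p = (2/3)/(1/3) = 2. The recurrence P(i) = p·P(i+1) + q·P(i−1) with P(0)=0, P(11)=1 gives P(i) = (1 − r^i)/(1 − r^11).
P(7) = (1 − (2)^7) / (1 − (2)^11) = 127/2047 ≈ 0.062.

0.062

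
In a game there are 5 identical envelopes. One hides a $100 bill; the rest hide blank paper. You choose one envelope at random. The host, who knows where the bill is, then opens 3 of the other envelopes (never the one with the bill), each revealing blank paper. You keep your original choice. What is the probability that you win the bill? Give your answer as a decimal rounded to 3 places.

0.200

The host can always open 3 empty envelopes regardless of your choice, so the reveals give no information about your original envelope.
P(win by staying) = 1/5 ≈ 0.200.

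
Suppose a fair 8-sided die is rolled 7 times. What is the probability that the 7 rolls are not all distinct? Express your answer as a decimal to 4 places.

P(all 7 different) = 8/8 · 7/8 · ··· · 2/8 ≈ 0.0192.
P(at least two equal) = 1 − 0.0192 = 0.9808.

0.9808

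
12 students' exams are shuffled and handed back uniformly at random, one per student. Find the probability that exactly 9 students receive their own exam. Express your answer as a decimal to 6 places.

0.000001

Choose which 9 of the 12 are fixed: C(12,9) = 220 ways.
The remaining 3 must have no fixed point: D(3) = 2.
P = 220·2/479001600 = 1/1088640 ≈ 0.000001.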